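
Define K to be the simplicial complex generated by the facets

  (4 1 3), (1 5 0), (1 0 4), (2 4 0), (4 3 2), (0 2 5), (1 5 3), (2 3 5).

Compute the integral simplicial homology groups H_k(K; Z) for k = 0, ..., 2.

H_0 ≅ Z,  H_1 = 0,  H_2 ≅ Z.

Order the vertices as 0 < 1 < 2 < 3 < 4 < 5. Listing each simplex with vertices in this order, K has dimension 2 with simplices:

  0-simplices (6): [0], [1], [2], [3], [4], [5]
  1-simplices (12): [0,1], [0,2], [0,4], [0,5], [1,3], [1,4], [1,5], [2,3], [2,4], [2,5], [3,4], [3,5]
  2-simplices (8): [0,1,4], [0,1,5], [0,2,4], [0,2,5], [1,3,4], [1,3,5], [2,3,4], [2,3,5]

Hence C_0 ≅ Z^6, C_1 ≅ Z^12, C_2 ≅ Z^8.

∂_1: C_1 → C_0 sends each edge [p,q] (with p < q) to q − p. For instance
  ∂[0,5] = [5] − [0].
The 6×12 boundary matrix has rank 5 and Smith normal form diag(1,1,1,1,1).

The boundary map ∂_2: C_2 → C_1 acts by ∂[p,q,r] = [q,r] − [p,r] + [p,q]. For instance
  ∂[0,1,4] = [1,4] − [0,4] + [0,1],
  ∂[2,3,4] = [3,4] − [2,4] + [2,3].
The resulting 12×8 matrix has rank 7, and its Smith normal form has invariant factors (1,1,1,1,1,1,1).

From H_k ≅ ker(∂_k) / im(∂_{k+1}) we obtain:

  H_0: rank C_0 − rank ∂_1 = 6 − 5 = 1, and the invariant factors of ∂_1 are all 1, so H_0 = Z.
  H_1: rank ker ∂_1 − rank ∂_2 = (12 − 5) − 7 = 0, and the invariant factors of ∂_2 are all 1, so H_1 = 0.
  H_2: rank ker ∂_2 − rank ∂_3 = (8 − 7) − 0 = 1, and there is no ∂_3, so H_2 = Z.

As a check, the Euler characteristic is 6 − 12 + 8 = 2, which agrees with 1 − 0 + 1 = 2.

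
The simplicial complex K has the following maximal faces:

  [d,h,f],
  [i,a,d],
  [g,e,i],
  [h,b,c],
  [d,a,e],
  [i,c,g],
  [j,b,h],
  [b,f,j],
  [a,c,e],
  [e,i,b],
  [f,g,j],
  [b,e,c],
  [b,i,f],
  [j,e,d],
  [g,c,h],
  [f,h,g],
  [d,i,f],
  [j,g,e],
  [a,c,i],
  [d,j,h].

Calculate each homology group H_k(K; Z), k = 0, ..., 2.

Take the total order a < b < c < d < e < f < g < h < i < j on the vertex set. Then K (dimension 2) consists of the simplices:

  0-simplices (10): a, b, c, d, e, f, g, h, i, j
  1-simplices (30): ac, ad, ae, ai, bc, be, bf, bh, bi, bj, ce, cg, ch, ci, de, df, dh, di, dj, eg, ei, ej, fg, fh, fi, fj, gh, gi, gj, hj
  2-simplices (20): ace, aci, ade, adi, bce, bch, bei, bfi, bfj, bhj, cgh, cgi, dej, dfh, dfi, dhj, egi, egj, fgh, fgj

Hence C_0 ≅ Z^10, C_1 ≅ Z^30, C_2 ≅ Z^20.

The boundary map ∂_1: C_1 → C_0 is given by ∂[p,q] = [q] − [p]. For instance
  ∂bh = h − b.
The 10×30 boundary matrix has rank 9 and Smith normal form diag(1,1,1,1,1,1,1,1,1).

∂_2: C_2 → C_1 sends each 2-simplex [p,q,r] to [q,r] − [p,r] + [p,q]. For instance
  ∂aci = ci − ai + ac,
  ∂egi = gi − ei + eg.
The resulting 30×20 matrix has rank 20, and its Smith normal form has invariant factors (1,1,1,1,1,1,1,1,1,1,1,1,1,1,1,1,1,1,1,2).

Computing H_k = (kernel of ∂_k) / (image of ∂_{k+1}):

  H_0: rank C_0 − rank ∂_1 = 10 − 9 = 1, and the invariant factors of ∂_1 are all 1, so H_0 = Z.
  H_1: rank ker ∂_1 − rank ∂_2 = (30 − 9) − 20 = 1, and ∂_2 has invariant factor 2 > 1, so H_1 = Z ⊕ Z/2.
  H_2: rank ker ∂_2 − rank ∂_3 = (20 − 20) − 0 = 0, and there is no ∂_3, so H_2 = 0.

H_0 ≅ Z,  H_1 ≅ Z ⊕ Z/2,  H_2 = 0.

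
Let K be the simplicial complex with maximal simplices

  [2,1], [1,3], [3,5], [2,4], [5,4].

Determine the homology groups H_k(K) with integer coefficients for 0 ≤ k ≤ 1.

We work with the vertex ordering 1 < 2 < 3 < 4 < 5. The simplices of K, each written with vertices in increasing order, are:

  0-simplices (5): [1], [2], [3], [4], [5]
  1-simplices (5): [1,2], [1,3], [2,4], [3,5], [4,5]

Hence C_0 ≅ Z^5, C_1 ≅ Z^5.

The boundary map ∂_1: C_1 → C_0 is given by ∂[p,q] = [q] − [p]. For instance
  ∂[1,2] = [2] − [1].
This gives a 5×5 integer matrix of rank 4; reducing to Smith normal form yields diagonal entries (1,1,1,1).

Reading off H_k = ker ∂_k / im ∂_{k+1}:

  H_0: rank C_0 − rank ∂_1 = 5 − 4 = 1, and the invariant factors of ∂_1 are all 1, so H_0 = Z.
  H_1: rank ker ∂_1 − rank ∂_2 = (5 − 4) − 0 = 1, and there is no ∂_2, so H_1 = Z.

As a check, the Euler characteristic is 5 − 5 = 0, which agrees with 1 − 1 = 0.
(K is a triangulation of the circle S^1.)

H_0 = Z,  H_1 = Z.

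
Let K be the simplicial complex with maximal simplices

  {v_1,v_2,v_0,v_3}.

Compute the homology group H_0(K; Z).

Order the vertices as v_0 < v_1 < v_2 < v_3. Listing each simplex with vertices in this order, K has dimension 3 with simplices:

  0-simplices (4): [v_0], [v_1], [v_2], [v_3]
  1-simplices (6): [v_0,v_1], [v_0,v_2], [v_0,v_3], [v_1,v_2], [v_1,v_3], [v_2,v_3]
  2-simplices (4): [v_0,v_1,v_2], [v_0,v_1,v_3], [v_0,v_2,v_3], [v_1,v_2,v_3]
  3-simplices (1): [v_0,v_1,v_2,v_3]

giving chain groups C_0 ≅ Z^4, C_1 ≅ Z^6, C_2 ≅ Z^4, C_3 ≅ Z^1.

The boundary map ∂_1: C_1 → C_0 is given by ∂[p,q] = [q] − [p].
As a 4×6 matrix over Z this has rank 3, with invariant factors (1,1,1).

Boundary ∂_2: C_2 → C_1 sends each 2-simplex [p,q,r] to [q,r] − [p,r] + [p,q]. For instance
  ∂[v_0,v_1,v_3] = [v_1,v_3] − [v_0,v_3] + [v_0,v_1],
  ∂[v_1,v_2,v_3] = [v_2,v_3] − [v_1,v_3] + [v_1,v_2].
The resulting 6×4 matrix has rank 3, and its Smith normal form has invariant factors (1,1,1).

∂_3: C_3 → C_2 sends each 3-simplex σ to the alternating sum Σ_i (−1)^i (σ with its i-th vertex removed). For instance
  ∂[v_0,v_1,v_2,v_3] = [v_1,v_2,v_3] − [v_0,v_2,v_3] + [v_0,v_1,v_3] − [v_0,v_1,v_2].
The resulting 4×1 matrix has rank 1, and its Smith normal form has invariant factors (1).

From H_k ≅ ker(∂_k) / im(∂_{k+1}) we obtain:

  H_0: rank C_0 − rank ∂_1 = 4 − 3 = 1, and the invariant factors of ∂_1 are all 1, so H_0 = Z.

H_0 = Z.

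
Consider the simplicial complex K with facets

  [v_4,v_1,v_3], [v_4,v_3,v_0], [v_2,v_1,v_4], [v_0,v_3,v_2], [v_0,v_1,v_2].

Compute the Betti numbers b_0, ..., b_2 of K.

b_0 = 1, b_1 = 1, b_2 = 0.

Order the vertices as v_0 < v_1 < v_2 < v_3 < v_4. Listing each simplex with vertices in this order, K has dimension 2 with simplices:

  0-simplices (5): [v_0], [v_1], [v_2], [v_3], [v_4]
  1-simplices (10): [v_0,v_1], [v_0,v_2], [v_0,v_3], [v_0,v_4], [v_1,v_2], [v_1,v_3], [v_1,v_4], [v_2,v_3], [v_2,v_4], [v_3,v_4]
  2-simplices (5): [v_0,v_1,v_2], [v_0,v_2,v_3], [v_0,v_3,v_4], [v_1,v_2,v_4], [v_1,v_3,v_4]

so the chain groups are C_0 ≅ Z^5, C_1 ≅ Z^10, C_2 ≅ Z^5.

The boundary map ∂_1: C_1 → C_0 maps an edge to its endpoints' difference, ∂[p,q] = q − p. For instance
  ∂[v_3,v_4] = [v_4] − [v_3].
The resulting 5×10 matrix has rank 4, and its Smith normal form has invariant factors (1,1,1,1).

∂_2: C_2 → C_1 sends each 2-simplex [p,q,r] to [q,r] − [p,r] + [p,q]. For instance
  ∂[v_1,v_2,v_4] = [v_2,v_4] − [v_1,v_4] + [v_1,v_2],
  ∂[v_0,v_3,v_4] = [v_3,v_4] − [v_0,v_4] + [v_0,v_3].
As a 10×5 matrix over Z this has rank 5, with invariant factors (1,1,1,1,1).

From H_k ≅ ker(∂_k) / im(∂_{k+1}) we obtain:

  H_0: rank C_0 − rank ∂_1 = 5 − 4 = 1, and the invariant factors of ∂_1 are all 1, so H_0 ≅ Z.
  H_1: rank ker ∂_1 − rank ∂_2 = (10 − 4) − 5 = 1, and the invariant factors of ∂_2 are all 1, so H_1 ≅ Z.
  H_2: rank ker ∂_2 − rank ∂_3 = (5 − 5) − 0 = 0, and there is no ∂_3, so H_2 ≅ 0.

Hence the Betti numbers are b_0 = 1, b_1 = 1, b_2 = 0.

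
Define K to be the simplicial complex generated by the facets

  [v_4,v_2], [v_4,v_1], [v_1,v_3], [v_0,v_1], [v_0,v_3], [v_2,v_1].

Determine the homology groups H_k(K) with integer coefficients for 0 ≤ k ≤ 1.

H_0 = Z,  H_1 = Z^2.

Order the vertices as v_0 < v_1 < v_2 < v_3 < v_4. Listing each simplex with vertices in this order, K has dimension 1 with simplices:

  0-simplices (5): [v_0], [v_1], [v_2], [v_3], [v_4]
  1-simplices (6): [v_0,v_1], [v_0,v_3], [v_1,v_2], [v_1,v_3], [v_1,v_4], [v_2,v_4]

Hence C_0 ≅ Z^5, C_1 ≅ Z^6.

Boundary ∂_1: C_1 → C_0 maps an edge to its endpoints' difference, ∂[p,q] = q − p. For instance
  ∂[v_1,v_2] = [v_2] − [v_1].
This gives a 5×6 integer matrix of rank 4; reducing to Smith normal form yields diagonal entries (1,1,1,1).

Now H_k = ker ∂_k / im ∂_{k+1}, so:

  H_0: rank C_0 − rank ∂_1 = 5 − 4 = 1, and the invariant factors of ∂_1 are all 1, so H_0 = Z.
  H_1: rank ker ∂_1 − rank ∂_2 = (6 − 4) − 0 = 2, and there is no ∂_2, so H_1 = Z^2.

As a check, the Euler characteristic is 5 − 6 = -1, which agrees with 1 − 2 = -1.
(K is a triangulation of a wedge of 2 circles.)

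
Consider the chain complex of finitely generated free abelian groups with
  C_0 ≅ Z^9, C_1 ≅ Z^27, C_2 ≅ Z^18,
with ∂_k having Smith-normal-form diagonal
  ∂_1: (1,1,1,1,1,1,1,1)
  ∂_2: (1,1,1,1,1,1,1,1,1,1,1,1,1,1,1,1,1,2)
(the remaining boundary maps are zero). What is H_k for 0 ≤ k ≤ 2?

H_0 = Z,  H_1 = Z ⊕ Z_2,  H_2 = 0.

H_0: b_0 = 9 − 0 − 8 = 1; torsion from ∂_1 factors > 1: none. So H_0 = Z.
H_1: b_1 = 27 − 8 − 18 = 1; torsion from ∂_2 factors > 1: [2]. So H_1 = Z ⊕ Z_2.
H_2: b_2 = 18 − 18 − 0 = 0; torsion from ∂_3 factors > 1: none. So H_2 = 0.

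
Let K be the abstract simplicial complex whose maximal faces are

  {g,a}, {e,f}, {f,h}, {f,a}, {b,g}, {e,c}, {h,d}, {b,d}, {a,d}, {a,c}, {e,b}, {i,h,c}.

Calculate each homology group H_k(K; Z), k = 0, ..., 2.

We work with the vertex ordering a < b < c < d < e < f < g < h < i. The simplices of K, each written with vertices in increasing order, are:

  0-simplices (9): a, b, c, d, e, f, g, h, i
  1-simplices (14): ac, ad, af, ag, bd, be, bg, ce, ch, ci, dh, ef, fh, hi
  2-simplices (1): chi

Hence C_0 ≅ Z^9, C_1 ≅ Z^14, C_2 ≅ Z^1.

∂_1: C_1 → C_0 is given by ∂[p,q] = [q] − [p].
The resulting 9×14 matrix has rank 8, and its Smith normal form has invariant factors (1,1,1,1,1,1,1,1).

The boundary map ∂_2: C_2 → C_1 maps a triangle to the signed sum of its edges. For instance
  ∂chi = hi − ci + ch.
This gives a 14×1 integer matrix of rank 1; reducing to Smith normal form yields diagonal entries (1).

Reading off H_k = ker ∂_k / im ∂_{k+1}:

  H_0: rank C_0 − rank ∂_1 = 9 − 8 = 1, and the invariant factors of ∂_1 are all 1, so H_0 ≅ Z.
  H_1: rank ker ∂_1 − rank ∂_2 = (14 − 8) − 1 = 5, and the invariant factors of ∂_2 are all 1, so H_1 ≅ Z^5.
  H_2: rank ker ∂_2 − rank ∂_3 = (1 − 1) − 0 = 0, and there is no ∂_3, so H_2 ≅ 0.

As a check, the Euler characteristic is 9 − 14 + 1 = -4, which agrees with 1 − 5 + 0 = -4.

H_0 ≅ Z,  H_1 ≅ Z^5,  H_2 = 0.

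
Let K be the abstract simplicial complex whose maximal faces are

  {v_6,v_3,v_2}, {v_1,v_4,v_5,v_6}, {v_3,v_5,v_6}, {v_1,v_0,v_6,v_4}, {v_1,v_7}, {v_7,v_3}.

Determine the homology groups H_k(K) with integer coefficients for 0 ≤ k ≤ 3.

H_0 = Z,  H_1 = Z,  H_2 = 0,  H_3 = 0.

Fix the vertex order v_0 < v_1 < v_2 < v_3 < v_4 < v_5 < v_6 < v_7 and write every simplex with vertices in increasing order. Then dim K = 3 and the simplices of K are:

  0-simplices (8): [v_0], [v_1], [v_2], [v_3], [v_4], [v_5], [v_6], [v_7]
  1-simplices (15): (15 of them)
  2-simplices (9): [v_0,v_1,v_4], [v_0,v_1,v_6], [v_0,v_4,v_6], [v_1,v_4,v_5], [v_1,v_4,v_6], [v_1,v_5,v_6], [v_2,v_3,v_6], [v_3,v_5,v_6], [v_4,v_5,v_6]
  3-simplices (2): [v_0,v_1,v_4,v_6], [v_1,v_4,v_5,v_6]

Hence C_0 ≅ Z^8, C_1 ≅ Z^15, C_2 ≅ Z^9, C_3 ≅ Z^2.

Boundary ∂_1: C_1 → C_0 maps an edge to its endpoints' difference, ∂[p,q] = q − p. For instance
  ∂[v_0,v_4] = [v_4] − [v_0].
The 8×15 boundary matrix has rank 7 and Smith normal form diag(1,1,1,1,1,1,1).

The boundary map ∂_2: C_2 → C_1 acts by ∂[p,q,r] = [q,r] − [p,r] + [p,q]. For instance
  ∂[v_1,v_4,v_5] = [v_4,v_5] − [v_1,v_5] + [v_1,v_4],
  ∂[v_0,v_1,v_6] = [v_1,v_6] − [v_0,v_6] + [v_0,v_1].
The resulting 15×9 matrix has rank 7, and its Smith normal form has invariant factors (1,1,1,1,1,1,1).

The boundary map ∂_3: C_3 → C_2 sends each 3-simplex σ to the alternating sum Σ_i (−1)^i (σ with its i-th vertex removed). For instance
  ∂[v_0,v_1,v_4,v_6] = [v_1,v_4,v_6] − [v_0,v_4,v_6] + [v_0,v_1,v_6] − [v_0,v_1,v_4],
  ∂[v_1,v_4,v_5,v_6] = [v_4,v_5,v_6] − [v_1,v_5,v_6] + [v_1,v_4,v_6] − [v_1,v_4,v_5].
The resulting 9×2 matrix has rank 2, and its Smith normal form has invariant factors (1,1).

From H_k ≅ ker(∂_k) / im(∂_{k+1}) we obtain:

  H_0: rank C_0 − rank ∂_1 = 8 − 7 = 1, and the invariant factors of ∂_1 are all 1, so H_0 ≅ Z.
  H_1: rank ker ∂_1 − rank ∂_2 = (15 − 7) − 7 = 1, and the invariant factors of ∂_2 are all 1, so H_1 ≅ Z.
  H_2: rank ker ∂_2 − rank ∂_3 = (9 − 7) − 2 = 0, and the invariant factors of ∂_3 are all 1, so H_2 ≅ 0.
  H_3: rank ker ∂_3 − rank ∂_4 = (2 − 2) − 0 = 0, and there is no ∂_4, so H_3 ≅ 0.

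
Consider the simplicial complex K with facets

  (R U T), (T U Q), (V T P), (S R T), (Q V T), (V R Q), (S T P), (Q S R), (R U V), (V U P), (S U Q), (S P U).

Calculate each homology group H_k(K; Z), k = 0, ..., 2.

Order the vertices as P < Q < R < S < T < U < V. Listing each simplex with vertices in this order, K has dimension 2 with simplices:

  0-simplices (7): P, Q, R, S, T, U, V
  1-simplices (18): PS, PT, PU, PV, QR, QS, QT, QU, QV, RS, RT, RU, RV, ST, SU, TU, TV, UV
  2-simplices (12): PST, PSU, PTV, PUV, QRS, QRV, QSU, QTU, QTV, RST, RTU, RUV

giving chain groups C_0 ≅ Z^7, C_1 ≅ Z^18, C_2 ≅ Z^12.

Boundary ∂_1: C_1 → C_0 sends each edge [p,q] (with p < q) to q − p.
The resulting 7×18 matrix has rank 6, and its Smith normal form has invariant factors (1,1,1,1,1,1).

The boundary map ∂_2: C_2 → C_1 sends each 2-simplex [p,q,r] to [q,r] − [p,r] + [p,q]. For instance
  ∂RUV = UV − RV + RU,
  ∂RST = ST − RT + RS.
The 18×12 boundary matrix has rank 12 and Smith normal form diag(1,1,1,1,1,1,1,1,1,1,1,2).

From H_k ≅ ker(∂_k) / im(∂_{k+1}) we obtain:

  H_0: rank C_0 − rank ∂_1 = 7 − 6 = 1, and the invariant factors of ∂_1 are all 1, so H_0 ≅ Z.
  H_1: rank ker ∂_1 − rank ∂_2 = (18 − 6) − 12 = 0, and ∂_2 has invariant factor 2 > 1, so H_1 ≅ Z/2.
  H_2: rank ker ∂_2 − rank ∂_3 = (12 − 12) − 0 = 0, and there is no ∂_3, so H_2 ≅ 0.

As a check, the Euler characteristic is 7 − 18 + 12 = 1, which agrees with 1 − 0 + 0 = 1.

H_0 ≅ Z,  H_1 ≅ Z/2,  H_2 = 0.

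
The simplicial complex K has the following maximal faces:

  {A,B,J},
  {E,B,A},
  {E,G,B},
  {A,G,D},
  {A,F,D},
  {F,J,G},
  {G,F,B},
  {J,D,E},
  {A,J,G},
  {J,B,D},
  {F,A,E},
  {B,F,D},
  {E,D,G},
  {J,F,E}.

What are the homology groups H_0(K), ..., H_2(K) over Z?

H_0 = Z,  H_1 = Z^2,  H_2 = Z.

Take the total order A < B < D < E < F < G < J on the vertex set. Then K (dimension 2) consists of the simplices:

  0-simplices (7): A, B, D, E, F, G, J
  1-simplices (21): AB, AD, AE, AF, AG, AJ, BD, BE, BF, BG, BJ, DE, DF, DG, DJ, EF, EG, EJ, FG, FJ, GJ
  2-simplices (14): ABE, ABJ, ADF, ADG, AEF, AGJ, BDF, BDJ, BEG, BFG, DEG, DEJ, EFJ, FGJ

so the chain groups are C_0 ≅ Z^7, C_1 ≅ Z^21, C_2 ≅ Z^14.

The boundary map ∂_1: C_1 → C_0 maps an edge to its endpoints' difference, ∂[p,q] = q − p. For instance
  ∂DE = E − D.
As a 7×21 matrix over Z this has rank 6, with invariant factors (1,1,1,1,1,1).

∂_2: C_2 → C_1 acts by ∂[p,q,r] = [q,r] − [p,r] + [p,q]. For instance
  ∂DEG = EG − DG + DE,
  ∂ADG = DG − AG + AD.
This gives a 21×14 integer matrix of rank 13; reducing to Smith normal form yields diagonal entries (1,1,1,1,1,1,1,1,1,1,1,1,1).

Now H_k = ker ∂_k / im ∂_{k+1}, so:

  H_0: rank C_0 − rank ∂_1 = 7 − 6 = 1, and the invariant factors of ∂_1 are all 1, so H_0 ≅ Z.
  H_1: rank ker ∂_1 − rank ∂_2 = (21 − 6) − 13 = 2, and the invariant factors of ∂_2 are all 1, so H_1 ≅ Z^2.
  H_2: rank ker ∂_2 − rank ∂_3 = (14 − 13) − 0 = 1, and there is no ∂_3, so H_2 ≅ Z.

As a check, the Euler characteristic is 7 − 21 + 14 = 0, which agrees with 1 − 2 + 1 = 0.
(K is a triangulation of the torus T^2.)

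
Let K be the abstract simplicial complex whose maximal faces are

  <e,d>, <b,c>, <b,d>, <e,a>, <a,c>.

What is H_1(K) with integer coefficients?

K has 5 vertices, 5 edges.
rank ∂_1 = 4, rank ∂_2 = 0 ⇒ b_1 = 5 − 4 − 0 = 1. So H_1 = Z.

H_1 = Z.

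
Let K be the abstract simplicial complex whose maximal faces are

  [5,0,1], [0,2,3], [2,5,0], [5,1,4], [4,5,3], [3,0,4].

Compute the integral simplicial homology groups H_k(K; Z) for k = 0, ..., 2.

H_0 ≅ Z,  H_1 ≅ Z,  H_2 = 0.

K has 6 vertices, 12 edges, 6 triangles.
rank ∂_0 = 0, rank ∂_1 = 5 ⇒ b_0 = 6 − 0 − 5 = 1; all invariant factors of ∂_1 are 1 so no torsion. So H_0 = Z.
rank ∂_1 = 5, rank ∂_2 = 6 ⇒ b_1 = 12 − 5 − 6 = 1; all invariant factors of ∂_2 are 1 so no torsion. So H_1 = Z.
rank ∂_2 = 6, rank ∂_3 = 0 ⇒ b_2 = 6 − 6 − 0 = 0. So H_2 = 0.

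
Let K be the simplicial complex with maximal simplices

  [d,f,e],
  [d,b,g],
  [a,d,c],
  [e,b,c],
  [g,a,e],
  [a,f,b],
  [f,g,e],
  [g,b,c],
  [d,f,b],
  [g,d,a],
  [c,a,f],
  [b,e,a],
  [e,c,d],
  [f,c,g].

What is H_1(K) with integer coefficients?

H_1 = Z^2.

We work with the vertex ordering a < b < c < d < e < f < g. The simplices of K, each written with vertices in increasing order, are:

  0-simplices (7): a, b, c, d, e, f, g
  1-simplices (21): ab, ac, ad, ae, af, ag, bc, bd, be, bf, bg, cd, ce, cf, cg, de, df, dg, ef, eg, fg
  2-simplices (14): abe, abf, acd, acf, adg, aeg, bce, bcg, bdf, bdg, cde, cfg, def, efg

Hence C_0 ≅ Z^7, C_1 ≅ Z^21, C_2 ≅ Z^14.

The boundary map ∂_1: C_1 → C_0 is given by ∂[p,q] = [q] − [p]. For instance
  ∂be = e − b.
As a 7×21 matrix over Z this has rank 6, with invariant factors (1,1,1,1,1,1).

The boundary map ∂_2: C_2 → C_1 sends each 2-simplex [p,q,r] to [q,r] − [p,r] + [p,q]. For instance
  ∂def = ef − df + de,
  ∂bdf = df − bf + bd.
The 21×14 boundary matrix has rank 13 and Smith normal form diag(1,1,1,1,1,1,1,1,1,1,1,1,1).

Reading off H_k = ker ∂_k / im ∂_{k+1}:

  H_1: rank ker ∂_1 − rank ∂_2 = (21 − 6) − 13 = 2, and the invariant factors of ∂_2 are all 1, so H_1 = Z^2.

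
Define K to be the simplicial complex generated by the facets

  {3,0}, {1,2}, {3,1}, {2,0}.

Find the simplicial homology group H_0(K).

Take the total order 0 < 1 < 2 < 3 on the vertex set. Then K (dimension 1) consists of the simplices:

  0-simplices (4): [0], [1], [2], [3]
  1-simplices (4): [0,2], [0,3], [1,2], [1,3]

Hence C_0 ≅ Z^4, C_1 ≅ Z^4.

The boundary map ∂_1: C_1 → C_0 sends each edge [p,q] (with p < q) to q − p.
The resulting 4×4 matrix has rank 3, and its Smith normal form has invariant factors (1,1,1).

From H_k ≅ ker(∂_k) / im(∂_{k+1}) we obtain:

  H_0: rank C_0 − rank ∂_1 = 4 − 3 = 1, and the invariant factors of ∂_1 are all 1, so H_0 = Z.

(K is a triangulation of the circle S^1.)

H_0 = Z.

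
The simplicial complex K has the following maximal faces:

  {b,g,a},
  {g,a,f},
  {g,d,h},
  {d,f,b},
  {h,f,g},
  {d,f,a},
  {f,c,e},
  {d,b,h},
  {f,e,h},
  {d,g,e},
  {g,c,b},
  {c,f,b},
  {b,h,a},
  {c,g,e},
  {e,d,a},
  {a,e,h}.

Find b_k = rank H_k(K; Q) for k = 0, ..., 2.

We work with the vertex ordering a < b < c < d < e < f < g < h. The simplices of K, each written with vertices in increasing order, are:

  0-simplices (8): a, b, c, d, e, f, g, h
  1-simplices (24): ab, ad, ae, af, ag, ah, bc, bd, bf, bg, bh, ce, cf, cg, de, df, dg, dh, ef, eg, eh, fg, fh, gh
  2-simplices (16): abg, abh, ade, adf, aeh, afg, bcf, bcg, bdf, bdh, cef, ceg, deg, dgh, efh, fgh

giving chain groups C_0 ≅ Z^8, C_1 ≅ Z^24, C_2 ≅ Z^16.

Boundary ∂_1: C_1 → C_0 maps an edge to its endpoints' difference, ∂[p,q] = q − p. For instance
  ∂gh = h − g.
As a 8×24 matrix over Z this has rank 7, with invariant factors (1,1,1,1,1,1,1).

Boundary ∂_2: C_2 → C_1 maps a triangle to the signed sum of its edges. For instance
  ∂deg = eg − dg + de,
  ∂aeh = eh − ah + ae.
As a 24×16 matrix over Z this has rank 15, with invariant factors (1,1,1,1,1,1,1,1,1,1,1,1,1,1,1).

Now H_k = ker ∂_k / im ∂_{k+1}, so:

  H_0: rank C_0 − rank ∂_1 = 8 − 7 = 1, and the invariant factors of ∂_1 are all 1, so H_0 ≅ Z.
  H_1: rank ker ∂_1 − rank ∂_2 = (24 − 7) − 15 = 2, and the invariant factors of ∂_2 are all 1, so H_1 ≅ Z^2.
  H_2: rank ker ∂_2 − rank ∂_3 = (16 − 15) − 0 = 1, and there is no ∂_3, so H_2 ≅ Z.

As a check, the Euler characteristic is 8 − 24 + 16 = 0, which agrees with 1 − 2 + 1 = 0.

Hence the Betti numbers are b_0 = 1, b_1 = 2, b_2 = 1.

b_0 = 1, b_1 = 2, b_2 = 1.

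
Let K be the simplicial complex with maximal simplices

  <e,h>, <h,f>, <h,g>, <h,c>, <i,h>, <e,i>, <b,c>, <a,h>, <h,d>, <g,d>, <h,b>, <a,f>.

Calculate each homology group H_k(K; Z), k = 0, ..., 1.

H_0 = Z,  H_1 = Z^4.

K has 9 vertices, 12 edges.
rank ∂_0 = 0, rank ∂_1 = 8 ⇒ b_0 = 9 − 0 − 8 = 1; all invariant factors of ∂_1 are 1 so no torsion. So H_0 ≅ Z.
rank ∂_1 = 8, rank ∂_2 = 0 ⇒ b_1 = 12 − 8 − 0 = 4. So H_1 ≅ Z^4.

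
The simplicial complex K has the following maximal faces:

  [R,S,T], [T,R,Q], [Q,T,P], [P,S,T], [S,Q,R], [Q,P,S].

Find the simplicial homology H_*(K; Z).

Order the vertices as P < Q < R < S < T. Listing each simplex with vertices in this order, K has dimension 2 with simplices:

  0-simplices (5): P, Q, R, S, T
  1-simplices (9): PQ, PS, PT, QR, QS, QT, RS, RT, ST
  2-simplices (6): PQS, PQT, PST, QRS, QRT, RST

Hence C_0 ≅ Z^5, C_1 ≅ Z^9, C_2 ≅ Z^6.

∂_1: C_1 → C_0 is given by ∂[p,q] = [q] − [p]. For instance
  ∂ST = T − S.
This gives a 5×9 integer matrix of rank 4; reducing to Smith normal form yields diagonal entries (1,1,1,1).

The boundary map ∂_2: C_2 → C_1 maps a triangle to the signed sum of its edges. For instance
  ∂RST = ST − RT + RS,
  ∂PQT = QT − PT + PQ.
This gives a 9×6 integer matrix of rank 5; reducing to Smith normal form yields diagonal entries (1,1,1,1,1).

From H_k ≅ ker(∂_k) / im(∂_{k+1}) we obtain:

  H_0: rank C_0 − rank ∂_1 = 5 − 4 = 1, and the invariant factors of ∂_1 are all 1, so H_0 = Z.
  H_1: rank ker ∂_1 − rank ∂_2 = (9 − 4) − 5 = 0, and the invariant factors of ∂_2 are all 1, so H_1 = 0.
  H_2: rank ker ∂_2 − rank ∂_3 = (6 − 5) − 0 = 1, and there is no ∂_3, so H_2 = Z.

(K is a triangulation of the 2-sphere S^2.)

H_0 ≅ Z,  H_1 = 0,  H_2 ≅ Z.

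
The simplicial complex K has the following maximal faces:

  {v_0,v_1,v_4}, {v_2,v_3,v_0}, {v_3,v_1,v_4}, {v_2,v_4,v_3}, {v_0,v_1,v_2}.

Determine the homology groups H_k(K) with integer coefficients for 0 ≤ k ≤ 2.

Take the total order v_0 < v_1 < v_2 < v_3 < v_4 on the vertex set. Then K (dimension 2) consists of the simplices:

  0-simplices (5): [v_0], [v_1], [v_2], [v_3], [v_4]
  1-simplices (10): [v_0,v_1], [v_0,v_2], [v_0,v_3], [v_0,v_4], [v_1,v_2], [v_1,v_3], [v_1,v_4], [v_2,v_3], [v_2,v_4], [v_3,v_4]
  2-simplices (5): [v_0,v_1,v_2], [v_0,v_1,v_4], [v_0,v_2,v_3], [v_1,v_3,v_4], [v_2,v_3,v_4]

so the chain groups are C_0 ≅ Z^5, C_1 ≅ Z^10, C_2 ≅ Z^5.

The boundary map ∂_1: C_1 → C_0 sends each edge [p,q] (with p < q) to q − p. For instance
  ∂[v_1,v_2] = [v_2] − [v_1].
This gives a 5×10 integer matrix of rank 4; reducing to Smith normal form yields diagonal entries (1,1,1,1).

Boundary ∂_2: C_2 → C_1 maps a triangle to the signed sum of its edges. For instance
  ∂[v_0,v_1,v_4] = [v_1,v_4] − [v_0,v_4] + [v_0,v_1],
  ∂[v_2,v_3,v_4] = [v_3,v_4] − [v_2,v_4] + [v_2,v_3].
The 10×5 boundary matrix has rank 5 and Smith normal form diag(1,1,1,1,1).

From H_k ≅ ker(∂_k) / im(∂_{k+1}) we obtain:

  H_0: rank C_0 − rank ∂_1 = 5 − 4 = 1, and the invariant factors of ∂_1 are all 1, so H_0 = Z.
  H_1: rank ker ∂_1 − rank ∂_2 = (10 − 4) − 5 = 1, and the invariant factors of ∂_2 are all 1, so H_1 = Z.
  H_2: rank ker ∂_2 − rank ∂_3 = (5 − 5) − 0 = 0, and there is no ∂_3, so H_2 = 0.

(K is a triangulation of the Möbius band.)

H_0 = Z,  H_1 = Z,  H_2 = 0.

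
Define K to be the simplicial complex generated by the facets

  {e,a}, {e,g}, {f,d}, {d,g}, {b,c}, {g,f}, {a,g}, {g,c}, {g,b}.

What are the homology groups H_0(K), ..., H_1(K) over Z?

H_0 ≅ Z,  H_1 ≅ Z^3.

Fix the vertex order a < b < c < d < e < f < g and write every simplex with vertices in increasing order. Then dim K = 1 and the simplices of K are:

  0-simplices (7): a, b, c, d, e, f, g
  1-simplices (9): ae, ag, bc, bg, cg, df, dg, eg, fg

Hence C_0 ≅ Z^7, C_1 ≅ Z^9.

Boundary ∂_1: C_1 → C_0 sends each edge [p,q] (with p < q) to q − p. For instance
  ∂df = f − d.
The 7×9 boundary matrix has rank 6 and Smith normal form diag(1,1,1,1,1,1).

From H_k ≅ ker(∂_k) / im(∂_{k+1}) we obtain:

  H_0: rank C_0 − rank ∂_1 = 7 − 6 = 1, and the invariant factors of ∂_1 are all 1, so H_0 = Z.
  H_1: rank ker ∂_1 − rank ∂_2 = (9 − 6) − 0 = 3, and there is no ∂_2, so H_1 = Z^3.

As a check, the Euler characteristic is 7 − 9 = -2, which agrees with 1 − 3 = -2.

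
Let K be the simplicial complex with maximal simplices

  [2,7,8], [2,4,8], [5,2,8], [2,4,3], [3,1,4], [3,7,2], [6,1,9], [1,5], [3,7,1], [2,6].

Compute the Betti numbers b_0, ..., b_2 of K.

K has 9 vertices, 18 edges, 8 triangles.
rank ∂_0 = 0, rank ∂_1 = 8 ⇒ b_0 = 9 − 0 − 8 = 1; all invariant factors of ∂_1 are 1 so no torsion. So H_0 = Z.
rank ∂_1 = 8, rank ∂_2 = 8 ⇒ b_1 = 18 − 8 − 8 = 2; all invariant factors of ∂_2 are 1 so no torsion. So H_1 = Z^2.
rank ∂_2 = 8, rank ∂_3 = 0 ⇒ b_2 = 8 − 8 − 0 = 0. So H_2 = 0.

b_0 = 1, b_1 = 2, b_2 = 0.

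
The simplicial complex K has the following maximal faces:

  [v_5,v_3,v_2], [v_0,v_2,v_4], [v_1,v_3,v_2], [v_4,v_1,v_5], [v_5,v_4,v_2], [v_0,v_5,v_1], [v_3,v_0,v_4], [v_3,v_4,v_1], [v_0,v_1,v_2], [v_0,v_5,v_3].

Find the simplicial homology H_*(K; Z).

Fix the vertex order v_0 < v_1 < v_2 < v_3 < v_4 < v_5 and write every simplex with vertices in increasing order. Then dim K = 2 and the simplices of K are:

  0-simplices (6): [v_0], [v_1], [v_2], [v_3], [v_4], [v_5]
  1-simplices (15): (15 of them)
  2-simplices (10): [v_0,v_1,v_2], [v_0,v_1,v_5], [v_0,v_2,v_4], [v_0,v_3,v_4], [v_0,v_3,v_5], [v_1,v_2,v_3], [v_1,v_3,v_4], [v_1,v_4,v_5], [v_2,v_3,v_5], [v_2,v_4,v_5]

Hence C_0 ≅ Z^6, C_1 ≅ Z^15, C_2 ≅ Z^10.

The boundary map ∂_1: C_1 → C_0 maps an edge to its endpoints' difference, ∂[p,q] = q − p. For instance
  ∂[v_1,v_5] = [v_5] − [v_1].
As a 6×15 matrix over Z this has rank 5, with invariant factors (1,1,1,1,1).

∂_2: C_2 → C_1 maps a triangle to the signed sum of its edges. For instance
  ∂[v_0,v_2,v_4] = [v_2,v_4] − [v_0,v_4] + [v_0,v_2],
  ∂[v_1,v_3,v_4] = [v_3,v_4] − [v_1,v_4] + [v_1,v_3].
As a 15×10 matrix over Z this has rank 10, with invariant factors (1,1,1,1,1,1,1,1,1,2).

Now H_k = ker ∂_k / im ∂_{k+1}, so:

  H_0: rank C_0 − rank ∂_1 = 6 − 5 = 1, and the invariant factors of ∂_1 are all 1, so H_0 ≅ Z.
  H_1: rank ker ∂_1 − rank ∂_2 = (15 − 5) − 10 = 0, and ∂_2 has invariant factor 2 > 1, so H_1 ≅ Z/2.
  H_2: rank ker ∂_2 − rank ∂_3 = (10 − 10) − 0 = 0, and there is no ∂_3, so H_2 ≅ 0.

H_0 ≅ Z,  H_1 ≅ Z/2,  H_2 = 0.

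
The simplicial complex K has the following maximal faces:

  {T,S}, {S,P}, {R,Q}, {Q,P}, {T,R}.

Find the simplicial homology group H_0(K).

H_0 ≅ Z.

We work with the vertex ordering P < Q < R < S < T. The simplices of K, each written with vertices in increasing order, are:

  0-simplices (5): P, Q, R, S, T
  1-simplices (5): PQ, PS, QR, RT, ST

Hence C_0 ≅ Z^5, C_1 ≅ Z^5.

Boundary ∂_1: C_1 → C_0 maps an edge to its endpoints' difference, ∂[p,q] = q − p. For instance
  ∂RT = T − R.
This gives a 5×5 integer matrix of rank 4; reducing to Smith normal form yields diagonal entries (1,1,1,1).

Computing H_k = (kernel of ∂_k) / (image of ∂_{k+1}):

  H_0: rank C_0 − rank ∂_1 = 5 − 4 = 1, and the invariant factors of ∂_1 are all 1, so H_0 = Z.

(K is a triangulation of the circle S^1.)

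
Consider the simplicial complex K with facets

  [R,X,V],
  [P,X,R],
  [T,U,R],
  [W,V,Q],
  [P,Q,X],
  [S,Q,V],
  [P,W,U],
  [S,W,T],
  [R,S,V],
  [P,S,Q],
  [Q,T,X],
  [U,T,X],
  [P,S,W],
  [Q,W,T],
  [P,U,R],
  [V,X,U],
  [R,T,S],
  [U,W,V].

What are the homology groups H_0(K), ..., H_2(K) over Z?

Take the total order P < Q < R < S < T < U < V < W < X on the vertex set. Then K (dimension 2) consists of the simplices:

  0-simplices (9): P, Q, R, S, T, U, V, W, X
  1-simplices (27): PQ, PR, PS, PU, PW, PX, QS, QT, QV, QW, QX, RS, RT, RU, RV, RX, ST, SV, SW, TU, TW, TX, UV, UW, UX, VW, VX
  2-simplices (18): PQS, PQX, PRU, PRX, PSW, PUW, QSV, QTW, QTX, QVW, RST, RSV, RTU, RVX, STW, TUX, UVW, UVX

giving chain groups C_0 ≅ Z^9, C_1 ≅ Z^27, C_2 ≅ Z^18.

∂_1: C_1 → C_0 is given by ∂[p,q] = [q] − [p]. For instance
  ∂PX = X − P.
The 9×27 boundary matrix has rank 8 and Smith normal form diag(1,1,1,1,1,1,1,1).

Boundary ∂_2: C_2 → C_1 sends each 2-simplex [p,q,r] to [q,r] − [p,r] + [p,q]. For instance
  ∂QSV = SV − QV + QS,
  ∂PRX = RX − PX + PR.
As a 27×18 matrix over Z this has rank 18, with invariant factors (1,1,1,1,1,1,1,1,1,1,1,1,1,1,1,1,1,2).

From H_k ≅ ker(∂_k) / im(∂_{k+1}) we obtain:

  H_0: rank C_0 − rank ∂_1 = 9 − 8 = 1, and the invariant factors of ∂_1 are all 1, so H_0 = Z.
  H_1: rank ker ∂_1 − rank ∂_2 = (27 − 8) − 18 = 1, and ∂_2 has invariant factor 2 > 1, so H_1 = Z ⊕ Z/2.
  H_2: rank ker ∂_2 − rank ∂_3 = (18 − 18) − 0 = 0, and there is no ∂_3, so H_2 = 0.

(K is a triangulation of the Klein bottle.)

H_0 ≅ Z,  H_1 ≅ Z ⊕ Z/2,  H_2 = 0.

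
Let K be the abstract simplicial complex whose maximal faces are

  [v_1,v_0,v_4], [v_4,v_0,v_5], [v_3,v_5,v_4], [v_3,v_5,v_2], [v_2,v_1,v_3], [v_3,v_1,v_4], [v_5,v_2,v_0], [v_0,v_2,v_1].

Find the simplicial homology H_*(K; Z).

H_0 = Z,  H_1 = 0,  H_2 = Z.

Order the vertices as v_0 < v_1 < v_2 < v_3 < v_4 < v_5. Listing each simplex with vertices in this order, K has dimension 2 with simplices:

  0-simplices (6): [v_0], [v_1], [v_2], [v_3], [v_4], [v_5]
  1-simplices (12): [v_0,v_1], [v_0,v_2], [v_0,v_4], [v_0,v_5], [v_1,v_2], [v_1,v_3], [v_1,v_4], [v_2,v_3], [v_2,v_5], [v_3,v_4], [v_3,v_5], [v_4,v_5]
  2-simplices (8): [v_0,v_1,v_2], [v_0,v_1,v_4], [v_0,v_2,v_5], [v_0,v_4,v_5], [v_1,v_2,v_3], [v_1,v_3,v_4], [v_2,v_3,v_5], [v_3,v_4,v_5]

giving chain groups C_0 ≅ Z^6, C_1 ≅ Z^12, C_2 ≅ Z^8.

Boundary ∂_1: C_1 → C_0 is given by ∂[p,q] = [q] − [p]. For instance
  ∂[v_1,v_2] = [v_2] − [v_1].
The 6×12 boundary matrix has rank 5 and Smith normal form diag(1,1,1,1,1).

Boundary ∂_2: C_2 → C_1 acts by ∂[p,q,r] = [q,r] − [p,r] + [p,q]. For instance
  ∂[v_0,v_1,v_2] = [v_1,v_2] − [v_0,v_2] + [v_0,v_1],
  ∂[v_1,v_2,v_3] = [v_2,v_3] − [v_1,v_3] + [v_1,v_2].
As a 12×8 matrix over Z this has rank 7, with invariant factors (1,1,1,1,1,1,1).

Reading off H_k = ker ∂_k / im ∂_{k+1}:

  H_0: rank C_0 − rank ∂_1 = 6 − 5 = 1, and the invariant factors of ∂_1 are all 1, so H_0 = Z.
  H_1: rank ker ∂_1 − rank ∂_2 = (12 − 5) − 7 = 0, and the invariant factors of ∂_2 are all 1, so H_1 = 0.
  H_2: rank ker ∂_2 − rank ∂_3 = (8 − 7) − 0 = 1, and there is no ∂_3, so H_2 = Z.

As a check, the Euler characteristic is 6 − 12 + 8 = 2, which agrees with 1 − 0 + 1 = 2.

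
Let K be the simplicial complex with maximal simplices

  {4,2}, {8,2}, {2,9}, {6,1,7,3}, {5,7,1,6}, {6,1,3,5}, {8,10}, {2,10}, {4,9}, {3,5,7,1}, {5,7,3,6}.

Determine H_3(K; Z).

Order the vertices as 1 < 2 < 3 < 4 < 5 < 6 < 7 < 8 < 9 < 10. Listing each simplex with vertices in this order, K has dimension 3 with simplices:

  0-simplices (10): [1], [2], [3], [4], [5], [6], [7], [8], [9], [10]
  1-simplices (16): [1,3], [1,5], [1,6], [1,7], [2,4], [2,8], [2,9], [2,10], [3,5], [3,6], [3,7], [4,9], [5,6], [5,7], [6,7], [8,10]
  2-simplices (10): [1,3,5], [1,3,6], [1,3,7], [1,5,6], [1,5,7], [1,6,7], [3,5,6], [3,5,7], [3,6,7], [5,6,7]
  3-simplices (5): [1,3,5,6], [1,3,5,7], [1,3,6,7], [1,5,6,7], [3,5,6,7]

Hence C_0 ≅ Z^10, C_1 ≅ Z^16, C_2 ≅ Z^10, C_3 ≅ Z^5.

∂_1: C_1 → C_0 sends each edge [p,q] (with p < q) to q − p.
This gives a 10×16 integer matrix of rank 8; reducing to Smith normal form yields diagonal entries (1,1,1,1,1,1,1,1).

∂_2: C_2 → C_1 acts by ∂[p,q,r] = [q,r] − [p,r] + [p,q]. For instance
  ∂[1,6,7] = [6,7] − [1,7] + [1,6],
  ∂[3,5,7] = [5,7] − [3,7] + [3,5].
As a 16×10 matrix over Z this has rank 6, with invariant factors (1,1,1,1,1,1).

Boundary ∂_3: C_3 → C_2 sends each 3-simplex σ to the alternating sum Σ_i (−1)^i (σ with its i-th vertex removed). For instance
  ∂[1,3,5,6] = [3,5,6] − [1,5,6] + [1,3,6] − [1,3,5],
  ∂[1,5,6,7] = [5,6,7] − [1,6,7] + [1,5,7] − [1,5,6].
The resulting 10×5 matrix has rank 4, and its Smith normal form has invariant factors (1,1,1,1).

Now H_k = ker ∂_k / im ∂_{k+1}, so:

  H_3: rank ker ∂_3 − rank ∂_4 = (5 − 4) − 0 = 1, and there is no ∂_4, so H_3 ≅ Z.

(K is a triangulation of the disjoint union of a wedge of 2 circles and the 3-sphere S^3.)

H_3 ≅ Z.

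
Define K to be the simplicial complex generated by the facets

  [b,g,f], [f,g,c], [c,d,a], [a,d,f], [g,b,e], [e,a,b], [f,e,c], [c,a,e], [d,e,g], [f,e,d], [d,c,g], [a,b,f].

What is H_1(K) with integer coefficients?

H_1 ≅ Z/2.

Order the vertices as a < b < c < d < e < f < g. Listing each simplex with vertices in this order, K has dimension 2 with simplices:

  0-simplices (7): a, b, c, d, e, f, g
  1-simplices (18): ab, ac, ad, ae, af, be, bf, bg, cd, ce, cf, cg, de, df, dg, ef, eg, fg
  2-simplices (12): abe, abf, acd, ace, adf, beg, bfg, cdg, cef, cfg, def, deg

so the chain groups are C_0 ≅ Z^7, C_1 ≅ Z^18, C_2 ≅ Z^12.

Boundary ∂_1: C_1 → C_0 maps an edge to its endpoints' difference, ∂[p,q] = q − p. For instance
  ∂cg = g − c.
The 7×18 boundary matrix has rank 6 and Smith normal form diag(1,1,1,1,1,1).

The boundary map ∂_2: C_2 → C_1 maps a triangle to the signed sum of its edges. For instance
  ∂cdg = dg − cg + cd,
  ∂cfg = fg − cg + cf.
The resulting 18×12 matrix has rank 12, and its Smith normal form has invariant factors (1,1,1,1,1,1,1,1,1,1,1,2).

From H_k ≅ ker(∂_k) / im(∂_{k+1}) we obtain:

  H_1: rank ker ∂_1 − rank ∂_2 = (18 − 6) − 12 = 0, and ∂_2 has invariant factor 2 > 1, so H_1 ≅ Z/2.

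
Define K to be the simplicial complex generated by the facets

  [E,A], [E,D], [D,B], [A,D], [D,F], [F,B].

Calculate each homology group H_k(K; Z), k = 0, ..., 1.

Take the total order A < B < D < E < F on the vertex set. Then K (dimension 1) consists of the simplices:

  0-simplices (5): A, B, D, E, F
  1-simplices (6): AD, AE, BD, BF, DE, DF

so the chain groups are C_0 ≅ Z^5, C_1 ≅ Z^6.

The boundary map ∂_1: C_1 → C_0 maps an edge to its endpoints' difference, ∂[p,q] = q − p. For instance
  ∂BD = D − B.
This gives a 5×6 integer matrix of rank 4; reducing to Smith normal form yields diagonal entries (1,1,1,1).

Reading off H_k = ker ∂_k / im ∂_{k+1}:

  H_0: rank C_0 − rank ∂_1 = 5 − 4 = 1, and the invariant factors of ∂_1 are all 1, so H_0 = Z.
  H_1: rank ker ∂_1 − rank ∂_2 = (6 − 4) − 0 = 2, and there is no ∂_2, so H_1 = Z^2.

As a check, the Euler characteristic is 5 − 6 = -1, which agrees with 1 − 2 = -1.

H_0 = Z,  H_1 = Z^2.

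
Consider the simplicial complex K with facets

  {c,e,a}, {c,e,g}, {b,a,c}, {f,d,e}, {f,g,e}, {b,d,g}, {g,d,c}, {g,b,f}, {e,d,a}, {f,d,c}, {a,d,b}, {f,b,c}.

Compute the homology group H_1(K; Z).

H_1 ≅ Z/2Z.

Take the total order a < b < c < d < e < f < g on the vertex set. Then K (dimension 2) consists of the simplices:

  0-simplices (7): a, b, c, d, e, f, g
  1-simplices (18): ab, ac, ad, ae, bc, bd, bf, bg, cd, ce, cf, cg, de, df, dg, ef, eg, fg
  2-simplices (12): abc, abd, ace, ade, bcf, bdg, bfg, cdf, cdg, ceg, def, efg

Hence C_0 ≅ Z^7, C_1 ≅ Z^18, C_2 ≅ Z^12.

The boundary map ∂_1: C_1 → C_0 maps an edge to its endpoints' difference, ∂[p,q] = q − p. For instance
  ∂fg = g − f.
The resulting 7×18 matrix has rank 6, and its Smith normal form has invariant factors (1,1,1,1,1,1).

∂_2: C_2 → C_1 sends each 2-simplex [p,q,r] to [q,r] − [p,r] + [p,q]. For instance
  ∂bcf = cf − bf + bc,
  ∂bfg = fg − bg + bf.
This gives a 18×12 integer matrix of rank 12; reducing to Smith normal form yields diagonal entries (1,1,1,1,1,1,1,1,1,1,1,2).

Reading off H_k = ker ∂_k / im ∂_{k+1}:

  H_1: rank ker ∂_1 − rank ∂_2 = (18 − 6) − 12 = 0, and ∂_2 has invariant factor 2 > 1, so H_1 ≅ Z/2Z.

(K is a triangulation of the real projective plane RP^2.)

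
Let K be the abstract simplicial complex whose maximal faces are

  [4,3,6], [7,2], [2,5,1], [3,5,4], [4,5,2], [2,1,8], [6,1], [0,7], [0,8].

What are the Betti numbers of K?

Take the total order 0 < 1 < 2 < 3 < 4 < 5 < 6 < 7 < 8 on the vertex set. Then K (dimension 2) consists of the simplices:

  0-simplices (9): [0], [1], [2], [3], [4], [5], [6], [7], [8]
  1-simplices (15): [0,7], [0,8], [1,2], [1,5], [1,6], [1,8], [2,4], [2,5], [2,7], [2,8], [3,4], [3,5], [3,6], [4,5], [4,6]
  2-simplices (5): [1,2,5], [1,2,8], [2,4,5], [3,4,5], [3,4,6]

so the chain groups are C_0 ≅ Z^9, C_1 ≅ Z^15, C_2 ≅ Z^5.

∂_1: C_1 → C_0 sends each edge [p,q] (with p < q) to q − p. For instance
  ∂[0,8] = [8] − [0].
This gives a 9×15 integer matrix of rank 8; reducing to Smith normal form yields diagonal entries (1,1,1,1,1,1,1,1).

The boundary map ∂_2: C_2 → C_1 acts by ∂[p,q,r] = [q,r] − [p,r] + [p,q]. For instance
  ∂[2,4,5] = [4,5] − [2,5] + [2,4],
  ∂[3,4,6] = [4,6] − [3,6] + [3,4].
This gives a 15×5 integer matrix of rank 5; reducing to Smith normal form yields diagonal entries (1,1,1,1,1).

From H_k ≅ ker(∂_k) / im(∂_{k+1}) we obtain:

  H_0: rank C_0 − rank ∂_1 = 9 − 8 = 1, and the invariant factors of ∂_1 are all 1, so H_0 ≅ Z.
  H_1: rank ker ∂_1 − rank ∂_2 = (15 − 8) − 5 = 2, and the invariant factors of ∂_2 are all 1, so H_1 ≅ Z^2.
  H_2: rank ker ∂_2 − rank ∂_3 = (5 − 5) − 0 = 0, and there is no ∂_3, so H_2 ≅ 0.

As a check, the Euler characteristic is 9 − 15 + 5 = -1, which agrees with 1 − 2 + 0 = -1.

Hence the Betti numbers are b_0 = 1, b_1 = 2, b_2 = 0.

b_0 = 1, b_1 = 2, b_2 = 0.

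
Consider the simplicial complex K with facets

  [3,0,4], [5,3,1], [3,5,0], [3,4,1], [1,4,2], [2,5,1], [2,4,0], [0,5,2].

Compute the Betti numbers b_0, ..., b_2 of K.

b_0 = 1, b_1 = 0, b_2 = 1.

K has 6 vertices, 12 edges, 8 triangles.
rank ∂_0 = 0, rank ∂_1 = 5 ⇒ b_0 = 6 − 0 − 5 = 1; all invariant factors of ∂_1 are 1 so no torsion. So H_0 = Z.
rank ∂_1 = 5, rank ∂_2 = 7 ⇒ b_1 = 12 − 5 − 7 = 0; all invariant factors of ∂_2 are 1 so no torsion. So H_1 = 0.
rank ∂_2 = 7, rank ∂_3 = 0 ⇒ b_2 = 8 − 7 − 0 = 1. So H_2 = Z.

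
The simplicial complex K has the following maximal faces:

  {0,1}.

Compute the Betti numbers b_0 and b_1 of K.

b_0 = 1, b_1 = 0.

Order the vertices as 0 < 1. Listing each simplex with vertices in this order, K has dimension 1 with simplices:

  0-simplices (2): [0], [1]
  1-simplices (1): [0,1]

so the chain groups are C_0 ≅ Z^2, C_1 ≅ Z^1.

The boundary map ∂_1: C_1 → C_0 is given by ∂[p,q] = [q] − [p]. For instance
  ∂[0,1] = [1] − [0].
As a 2×1 matrix over Z this has rank 1, with invariant factors (1).

Reading off H_k = ker ∂_k / im ∂_{k+1}:

  H_0: rank C_0 − rank ∂_1 = 2 − 1 = 1, and the invariant factors of ∂_1 are all 1, so H_0 = Z.
  H_1: rank ker ∂_1 − rank ∂_2 = (1 − 1) − 0 = 0, and there is no ∂_2, so H_1 = 0.

Hence the Betti numbers are b_0 = 1, b_1 = 0.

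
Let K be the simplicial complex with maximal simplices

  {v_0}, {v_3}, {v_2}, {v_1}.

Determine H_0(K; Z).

Order the vertices as v_0 < v_1 < v_2 < v_3. Listing each simplex with vertices in this order, K has dimension 0 with simplices:

  0-simplices (4): [v_0], [v_1], [v_2], [v_3]

Hence C_0 ≅ Z^4.

From H_k ≅ ker(∂_k) / im(∂_{k+1}) we obtain:

  H_0: rank C_0 − rank ∂_1 = 4 − 0 = 4, and there is no ∂_1, so H_0 ≅ Z^4.

H_0 = Z^4.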